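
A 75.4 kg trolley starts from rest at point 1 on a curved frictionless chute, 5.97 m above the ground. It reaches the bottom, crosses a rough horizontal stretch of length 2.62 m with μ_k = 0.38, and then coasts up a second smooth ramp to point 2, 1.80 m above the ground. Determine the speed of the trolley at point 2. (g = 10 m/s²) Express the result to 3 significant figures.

v = 7.97 m/s

Energy at 1: mgh₁ = (75.4)(10)(5.97) = 4501.4 J
Friction loss: W_f = μ_k mg d = 750.7 J
At 2: ½mv² + mgh₂ = mgh₁ − W_f
½mv² = 4501.4 − 750.7 − 1357.2 = 2393.5 J
v = √(2 × 2393.5/75.4) = 7.968 m/s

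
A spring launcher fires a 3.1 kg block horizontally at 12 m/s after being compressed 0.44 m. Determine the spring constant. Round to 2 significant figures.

k = 2300 N/m

½kx² = ½mv²
k = mv²/x² = (3.1)(12)²/(0.44)² = 2306 N/m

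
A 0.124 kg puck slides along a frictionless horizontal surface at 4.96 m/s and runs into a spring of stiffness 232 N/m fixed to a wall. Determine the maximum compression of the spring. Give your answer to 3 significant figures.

x = 0.115 m

At max compression the puck is momentarily at rest: ½mv² = ½kx²
x = v√(m/k) = 4.96 × √(0.124/232) = 0.1147 m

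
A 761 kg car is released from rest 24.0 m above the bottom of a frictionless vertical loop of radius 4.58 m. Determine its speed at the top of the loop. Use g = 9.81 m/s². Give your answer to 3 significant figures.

Energy conservation: mgh = ½mv_top² + mg(2r)
v_top² = 2g(h − 2r) = 2(9.81)(24.0 − 9.160) = 291.2
v_top = 17.06 m/s

v = 17.1 m/s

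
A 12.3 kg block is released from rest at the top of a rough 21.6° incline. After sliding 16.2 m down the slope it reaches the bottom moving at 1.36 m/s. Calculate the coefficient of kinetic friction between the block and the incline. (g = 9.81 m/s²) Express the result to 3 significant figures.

Energy balance down the incline: mg L sinθ − ½mv² = μ_k (mg cosθ) L
mgL sinθ = 719.59 J; ½mv² = 11.375 J
W_f = 719.59 − 11.375 = 708.2 J
μ_k = W_f/(mg cosθ · L) = 708.2/(112.2 × 16.2) = 0.3897

μ_k = 0.390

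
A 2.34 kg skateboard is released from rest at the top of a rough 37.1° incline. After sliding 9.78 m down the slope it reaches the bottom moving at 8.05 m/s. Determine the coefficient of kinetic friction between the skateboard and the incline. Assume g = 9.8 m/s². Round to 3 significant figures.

mgh = ½mv² + μ_k (mg cosθ) L, with h = L sinθ
mgL sinθ = 135.28 J; ½mv² = 75.819 J
W_f = 135.28 − 75.819 = 59.47 J
μ_k = W_f/(mg cosθ · L) = 59.47/(18.29 × 9.78) = 0.3324

μ_k = 0.332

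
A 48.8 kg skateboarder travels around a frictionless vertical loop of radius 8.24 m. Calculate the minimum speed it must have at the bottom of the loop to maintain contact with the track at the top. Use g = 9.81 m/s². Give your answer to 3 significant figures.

At the top: mg = mv_top²/r ⇒ v_top² = gr = 80.83 m²/s²
Energy from bottom to top (height 2r): ½mv_bot² = ½mv_top² + mg(2r)
v_bot² = gr + 4gr = 5gr = 404.2
v_bot = √(5gr) = 20.10 m/s

v = 20.1 m/s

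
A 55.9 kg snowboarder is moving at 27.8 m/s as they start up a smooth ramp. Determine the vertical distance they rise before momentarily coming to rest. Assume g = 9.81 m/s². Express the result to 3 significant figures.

Setting KE at the bottom equal to PE gained: ½mv² = mgh
h = v²/(2g) = 27.8²/(2 × 9.81) = 39.39 m

h = 39.4 m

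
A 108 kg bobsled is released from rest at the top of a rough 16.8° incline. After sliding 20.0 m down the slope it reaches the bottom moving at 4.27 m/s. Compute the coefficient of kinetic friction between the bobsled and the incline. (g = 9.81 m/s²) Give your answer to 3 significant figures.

μ_k = 0.253

Energy balance down the incline: mg L sinθ − ½mv² = μ_k (mg cosθ) L
mgL sinθ = 6124.5 J; ½mv² = 984.58 J
W_f = 6124.5 − 984.58 = 5140 J
μ_k = W_f/(mg cosθ · L) = 5140/(1014 × 20.0) = 0.2534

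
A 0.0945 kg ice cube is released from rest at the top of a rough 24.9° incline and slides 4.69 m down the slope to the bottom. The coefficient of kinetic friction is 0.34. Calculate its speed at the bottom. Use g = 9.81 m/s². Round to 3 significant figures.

Taking the bottom as reference, mgh = ½mv² + μ_k N L with h = L sinθ, N = mg cosθ:
mgh = mgL sinθ = (0.0945)(9.81)(4.69)sin24.9° = 1.8306 J
W_f = μ_k mg cosθ · L = (0.34)(0.0945)(9.81)cos24.9°·4.69 = 1.341 J
½mv² = 1.8306 − 1.341 = 0.48974 J
v = √(2 × 0.48974/0.0945) = 3.219 m/s

v = 3.22 m/s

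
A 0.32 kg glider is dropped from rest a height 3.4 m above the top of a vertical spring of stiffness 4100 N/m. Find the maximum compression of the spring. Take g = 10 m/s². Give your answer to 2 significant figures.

Let x be the compression. The total drop is H + x, and the glider is instantaneously at rest at max compression, so energy conservation gives:
mg(H + x) = ½kx²
½(4100)x² − (0.32)(10)x − (0.32)(10)(3.4) = 0
2050x² − 3.200x − 10.88 = 0
x = [3.200 + √(10.24 + 89216)]/(2 × 2050) = 0.07364 m

x = 0.074 m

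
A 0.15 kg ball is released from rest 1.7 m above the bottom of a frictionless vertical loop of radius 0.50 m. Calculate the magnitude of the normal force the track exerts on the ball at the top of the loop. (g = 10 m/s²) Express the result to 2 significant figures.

N = 2.7 N

Energy from release to top (height 2r): mgh = ½mv_top² + mg(2r)
v_top² = 2g(h − 2r) = 2(10)(1.7 − 1.000) = 14.000 m²/s²
At the top, both N and weight point toward the centre: N + mg = mv_top²/r
N = m(v_top²/r − g) = 0.15(14.000/0.50 − 10) = 2.700 N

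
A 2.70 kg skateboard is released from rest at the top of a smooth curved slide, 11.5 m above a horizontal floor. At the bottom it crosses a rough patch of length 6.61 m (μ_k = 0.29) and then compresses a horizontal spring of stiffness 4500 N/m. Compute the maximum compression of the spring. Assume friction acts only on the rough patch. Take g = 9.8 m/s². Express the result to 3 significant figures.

Initial energy: E₁ = mgh = (2.70)(9.8)(11.5) = 304.29 J
Friction removes W_f = μ_k mg d = (0.29)(2.70)(9.8)(6.61) = 50.72 J
Energy reaching the spring: E = 304.29 − 50.72 = 253.57 J
At max compression ½kx² = E ⇒ x = √(2E/k) = √(2 × 253.57/4500) = 0.3357 m

x = 0.336 m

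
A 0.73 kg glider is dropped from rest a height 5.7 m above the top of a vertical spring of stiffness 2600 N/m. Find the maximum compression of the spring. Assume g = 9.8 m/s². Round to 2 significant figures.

x = 0.18 m

Let x be the compression. The total drop is H + x, and the glider is instantaneously at rest at max compression, so energy conservation gives:
mg(H + x) = ½kx²
½(2600)x² − (0.73)(9.8)x − (0.73)(9.8)(5.7) = 0
1300x² − 7.154x − 40.78 = 0
x = [7.154 + √(51.18 + 212045)]/(2 × 1300) = 0.1799 m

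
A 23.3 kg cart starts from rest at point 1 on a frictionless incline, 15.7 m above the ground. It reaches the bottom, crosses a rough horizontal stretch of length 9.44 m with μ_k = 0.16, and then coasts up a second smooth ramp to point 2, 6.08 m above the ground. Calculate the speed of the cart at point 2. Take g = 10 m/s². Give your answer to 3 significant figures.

Energy at 1: mgh₁ = (23.3)(10)(15.7) = 3658.1 J
Friction loss: W_f = μ_k mg d = 351.9 J
At 2: ½mv² + mgh₂ = mgh₁ − W_f
½mv² = 3658.1 − 351.9 − 1416.6 = 1889.5 J
v = √(2 × 1889.5/23.3) = 12.74 m/s

v = 12.7 m/s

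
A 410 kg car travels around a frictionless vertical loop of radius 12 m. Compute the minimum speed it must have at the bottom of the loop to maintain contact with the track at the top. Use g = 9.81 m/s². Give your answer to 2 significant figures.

v = 24 m/s

At the top: mg = mv_top²/r ⇒ v_top² = gr = 117.7 m²/s²
Energy from bottom to top (height 2r): ½mv_bot² = ½mv_top² + mg(2r)
v_bot² = gr + 4gr = 5gr = 588.6
v_bot = √(5gr) = 24.26 m/s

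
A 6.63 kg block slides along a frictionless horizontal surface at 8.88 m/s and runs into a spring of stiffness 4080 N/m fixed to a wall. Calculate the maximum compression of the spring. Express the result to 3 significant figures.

x = 0.358 m

Conservation of energy between contact and max compression: ½mv² = ½kx²
x = v√(m/k) = 8.88 × √(6.63/4080) = 0.3580 m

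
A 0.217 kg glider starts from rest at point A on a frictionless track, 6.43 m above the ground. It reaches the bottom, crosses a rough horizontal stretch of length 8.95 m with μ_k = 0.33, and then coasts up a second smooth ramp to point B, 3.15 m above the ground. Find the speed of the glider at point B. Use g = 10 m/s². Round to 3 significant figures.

v = 2.56 m/s

Energy at A: mgh₁ = (0.217)(10)(6.43) = 13.953 J
Friction loss: W_f = μ_k mg d = 6.409 J
At B: ½mv² + mgh₂ = mgh₁ − W_f
½mv² = 13.953 − 6.409 − 6.8355 = 0.70850 J
v = √(2 × 0.70850/0.217) = 2.555 m/s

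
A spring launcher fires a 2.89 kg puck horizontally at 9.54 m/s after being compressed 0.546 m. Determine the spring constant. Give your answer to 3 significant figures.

Energy stored in the spring equals the launch KE: ½kx² = ½mv²
k = mv²/x² = (2.89)(9.54)²/(0.546)² = 882.3 N/m

k = 882 N/m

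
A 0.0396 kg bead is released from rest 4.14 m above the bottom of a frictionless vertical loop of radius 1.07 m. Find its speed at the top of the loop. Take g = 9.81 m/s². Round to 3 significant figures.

Energy conservation: mgh = ½mv_top² + mg(2r)
v_top² = 2g(h − 2r) = 2(9.81)(4.14 − 2.140) = 39.24
v_top = 6.264 m/s

v = 6.26 m/s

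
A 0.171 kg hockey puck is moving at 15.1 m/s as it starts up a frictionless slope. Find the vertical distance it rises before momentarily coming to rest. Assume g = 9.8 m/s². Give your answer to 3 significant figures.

h = 11.6 m

Setting KE at the bottom equal to PE gained: ½mv² = mgh
h = v²/(2g) = 15.1²/(2 × 9.8) = 11.63 m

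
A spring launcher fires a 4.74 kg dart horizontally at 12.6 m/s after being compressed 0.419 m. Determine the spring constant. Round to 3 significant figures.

k = 4290 N/m

Spring PE at full compression equals KE at release: ½kx² = ½mv²
k = mv²/x² = (4.74)(12.6)²/(0.419)² = 4286 N/m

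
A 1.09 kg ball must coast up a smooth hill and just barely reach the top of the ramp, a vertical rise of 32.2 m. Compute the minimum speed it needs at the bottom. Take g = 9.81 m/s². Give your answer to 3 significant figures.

At the top it is momentarily at rest, so all KE converts to PE: ½mv² = mgh
v = √(2gh) = √(2 × 9.81 × 32.2) = 25.13 m/s

v = 25.1 m/s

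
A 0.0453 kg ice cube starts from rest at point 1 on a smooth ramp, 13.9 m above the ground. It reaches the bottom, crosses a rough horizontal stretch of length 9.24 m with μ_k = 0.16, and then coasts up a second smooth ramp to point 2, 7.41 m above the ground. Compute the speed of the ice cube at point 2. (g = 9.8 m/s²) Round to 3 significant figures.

Energy at 1: mgh₁ = (0.0453)(9.8)(13.9) = 6.1708 J
Friction loss: W_f = μ_k mg d = 0.6563 J
At 2: ½mv² + mgh₂ = mgh₁ − W_f
½mv² = 6.1708 − 0.6563 − 3.2896 = 2.2248 J
v = √(2 × 2.2248/0.0453) = 9.911 m/s

v = 9.91 m/s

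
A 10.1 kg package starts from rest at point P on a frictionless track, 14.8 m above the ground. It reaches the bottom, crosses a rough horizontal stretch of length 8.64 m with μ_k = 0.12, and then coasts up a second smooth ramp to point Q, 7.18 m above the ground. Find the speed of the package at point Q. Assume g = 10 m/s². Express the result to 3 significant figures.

Energy at P: mgh₁ = (10.1)(10)(14.8) = 1494.8 J
Friction loss: W_f = μ_k mg d = 104.7 J
At Q: ½mv² + mgh₂ = mgh₁ − W_f
½mv² = 1494.8 − 104.7 − 725.18 = 664.90 J
v = √(2 × 664.90/10.1) = 11.47 m/s

v = 11.5 m/s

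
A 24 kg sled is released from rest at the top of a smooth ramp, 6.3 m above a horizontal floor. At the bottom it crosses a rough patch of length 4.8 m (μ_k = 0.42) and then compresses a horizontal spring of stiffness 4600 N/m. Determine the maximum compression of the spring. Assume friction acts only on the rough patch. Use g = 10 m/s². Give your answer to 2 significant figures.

x = 0.67 m

Initial energy: E₁ = mgh = (24)(10)(6.3) = 1512.0 J
Friction removes W_f = μ_k mg d = (0.42)(24)(10)(4.8) = 483.8 J
Energy reaching the spring: E = 1512.0 − 483.8 = 1028.2 J
At max compression ½kx² = E ⇒ x = √(2E/k) = √(2 × 1028.2/4600) = 0.6686 m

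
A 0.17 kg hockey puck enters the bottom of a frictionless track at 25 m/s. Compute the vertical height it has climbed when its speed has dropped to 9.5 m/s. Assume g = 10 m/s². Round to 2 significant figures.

h = 27 m

Energy balance between the two points: ½mv₁² = ½mv₂² + mgh
h = (v₁² − v₂²)/(2g) = (25² − 9.5²)/(2 × 10) = 26.74 m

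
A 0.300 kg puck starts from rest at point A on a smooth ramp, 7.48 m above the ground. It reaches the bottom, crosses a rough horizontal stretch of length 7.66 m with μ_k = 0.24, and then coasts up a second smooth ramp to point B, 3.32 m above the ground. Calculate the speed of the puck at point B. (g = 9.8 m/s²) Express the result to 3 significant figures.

v = 6.75 m/s

Energy at A: mgh₁ = (0.300)(9.8)(7.48) = 21.991 J
Friction loss: W_f = μ_k mg d = 5.405 J
At B: ½mv² + mgh₂ = mgh₁ − W_f
½mv² = 21.991 − 5.405 − 9.7608 = 6.8255 J
v = √(2 × 6.8255/0.300) = 6.746 m/s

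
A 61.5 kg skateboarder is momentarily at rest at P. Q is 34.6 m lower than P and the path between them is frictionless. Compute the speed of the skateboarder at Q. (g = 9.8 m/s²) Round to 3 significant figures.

Energy conservation between the two points: mgh = ½mv²
The mass cancels from both sides.
v = √(2gh) = √(2 × 9.8 × 34.6) = √678.16 = 26.04 m/s

v = 26.0 m/s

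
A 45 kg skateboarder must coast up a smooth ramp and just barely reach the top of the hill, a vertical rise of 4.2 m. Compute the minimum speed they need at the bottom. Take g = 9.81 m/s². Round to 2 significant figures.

v = 9.1 m/s

At the top they are momentarily at rest, so all KE converts to PE: ½mv² = mgh
v = √(2gh) = √(2 × 9.81 × 4.2) = 9.078 m/s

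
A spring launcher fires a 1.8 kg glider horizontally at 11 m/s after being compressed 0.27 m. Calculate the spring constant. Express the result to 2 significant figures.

½kx² = ½mv²
k = mv²/x² = (1.8)(11)²/(0.27)² = 2988 N/m

k = 3000 N/m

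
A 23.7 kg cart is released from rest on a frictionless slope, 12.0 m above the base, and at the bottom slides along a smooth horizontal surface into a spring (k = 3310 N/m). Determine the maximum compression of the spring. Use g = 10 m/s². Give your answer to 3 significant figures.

At max compression the cart is momentarily at rest: mgh = ½kx²
x = √(2mgh/k) = √(2 × 23.7 × 10 × 12.0 / 3310) = 1.311 m

x = 1.31 m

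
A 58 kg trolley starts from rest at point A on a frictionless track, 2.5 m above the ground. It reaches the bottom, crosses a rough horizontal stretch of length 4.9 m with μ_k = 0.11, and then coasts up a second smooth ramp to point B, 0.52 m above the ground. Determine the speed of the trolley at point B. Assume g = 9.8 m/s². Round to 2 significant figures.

v = 5.3 m/s

Energy at A: mgh₁ = (58)(9.8)(2.5) = 1421.0 J
Friction loss: W_f = μ_k mg d = 306.4 J
At B: ½mv² + mgh₂ = mgh₁ − W_f
½mv² = 1421.0 − 306.4 − 295.57 = 819.06 J
v = √(2 × 819.06/58) = 5.314 m/s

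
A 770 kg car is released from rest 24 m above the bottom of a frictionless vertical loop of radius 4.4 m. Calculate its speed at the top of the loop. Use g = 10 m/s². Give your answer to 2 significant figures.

Energy conservation: mgh = ½mv_top² + mg(2r)
v_top² = 2g(h − 2r) = 2(10)(24 − 8.800) = 304.0
v_top = 17.44 m/s

v = 17 m/s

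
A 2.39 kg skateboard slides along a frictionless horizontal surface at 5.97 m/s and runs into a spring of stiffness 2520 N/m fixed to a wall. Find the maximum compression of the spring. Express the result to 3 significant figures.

x = 0.184 m

Conservation of energy between contact and max compression: ½mv² = ½kx²
x = v√(m/k) = 5.97 × √(2.39/2520) = 0.1839 m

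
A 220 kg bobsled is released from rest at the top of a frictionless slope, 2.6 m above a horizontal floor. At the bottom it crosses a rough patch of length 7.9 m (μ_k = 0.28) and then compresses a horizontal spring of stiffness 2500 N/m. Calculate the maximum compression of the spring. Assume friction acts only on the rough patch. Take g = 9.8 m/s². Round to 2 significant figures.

x = 0.82 m

Initial energy: E₁ = mgh = (220)(9.8)(2.6) = 5605.6 J
Friction removes W_f = μ_k mg d = (0.28)(220)(9.8)(7.9) = 4769 J
Energy reaching the spring: E = 5605.6 − 4769 = 836.53 J
At max compression ½kx² = E ⇒ x = √(2E/k) = √(2 × 836.53/2500) = 0.8181 m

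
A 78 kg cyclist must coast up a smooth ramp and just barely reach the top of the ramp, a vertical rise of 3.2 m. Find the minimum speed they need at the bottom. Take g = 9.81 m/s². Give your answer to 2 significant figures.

v = 7.9 m/s

At the top they are momentarily at rest, so all KE converts to PE: ½mv² = mgh
v = √(2gh) = √(2 × 9.81 × 3.2) = 7.924 m/s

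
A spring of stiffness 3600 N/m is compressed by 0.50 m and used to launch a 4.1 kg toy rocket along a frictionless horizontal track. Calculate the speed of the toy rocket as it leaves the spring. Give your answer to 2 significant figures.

v = 15 m/s

The toy rocket leaves the spring when the spring is at natural length, so ½kx² = ½mv²
v = x√(k/m) = 0.50 × √(3600/4.1) = 14.82 m/s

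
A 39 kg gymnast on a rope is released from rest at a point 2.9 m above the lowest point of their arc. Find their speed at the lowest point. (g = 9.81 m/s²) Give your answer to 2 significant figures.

Energy conservation between the two points: mgh = ½mv²
v = √(2gh) = √(2 × 9.81 × 2.9) = √56.898 = 7.543 m/s

v = 7.5 m/s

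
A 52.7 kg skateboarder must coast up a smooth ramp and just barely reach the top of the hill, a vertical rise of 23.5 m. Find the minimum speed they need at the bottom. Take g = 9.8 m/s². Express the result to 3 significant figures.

At the top they are momentarily at rest, so all KE converts to PE: ½mv² = mgh
v = √(2gh) = √(2 × 9.8 × 23.5) = 21.46 m/s

v = 21.5 m/s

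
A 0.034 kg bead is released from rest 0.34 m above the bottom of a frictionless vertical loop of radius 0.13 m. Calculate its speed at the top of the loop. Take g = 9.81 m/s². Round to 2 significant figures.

Energy conservation: mgh = ½mv_top² + mg(2r)
v_top² = 2g(h − 2r) = 2(9.81)(0.34 − 0.2600) = 1.570
v_top = 1.253 m/s

v = 1.3 m/s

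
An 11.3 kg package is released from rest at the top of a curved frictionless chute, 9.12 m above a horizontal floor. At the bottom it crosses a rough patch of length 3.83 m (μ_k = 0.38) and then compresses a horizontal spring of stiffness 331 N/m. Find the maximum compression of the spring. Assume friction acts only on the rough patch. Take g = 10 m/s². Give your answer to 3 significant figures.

Initial energy: E₁ = mgh = (11.3)(10)(9.12) = 1030.6 J
Friction removes W_f = μ_k mg d = (0.38)(11.3)(10)(3.83) = 164.5 J
Energy reaching the spring: E = 1030.6 − 164.5 = 866.10 J
At max compression ½kx² = E ⇒ x = √(2E/k) = √(2 × 866.10/331) = 2.288 m

x = 2.29 m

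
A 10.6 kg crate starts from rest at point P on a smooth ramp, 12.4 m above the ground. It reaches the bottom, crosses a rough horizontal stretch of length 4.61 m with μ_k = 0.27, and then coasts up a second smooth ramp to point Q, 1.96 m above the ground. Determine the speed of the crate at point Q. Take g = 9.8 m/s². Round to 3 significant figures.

v = 13.4 m/s

Energy at P: mgh₁ = (10.6)(9.8)(12.4) = 1288.1 J
Friction loss: W_f = μ_k mg d = 129.3 J
At Q: ½mv² + mgh₂ = mgh₁ − W_f
½mv² = 1288.1 − 129.3 − 203.60 = 955.21 J
v = √(2 × 955.21/10.6) = 13.42 m/s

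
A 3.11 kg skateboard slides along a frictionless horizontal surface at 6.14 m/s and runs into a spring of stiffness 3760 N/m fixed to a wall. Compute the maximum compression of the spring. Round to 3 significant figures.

All KE is stored as spring PE at maximum compression: ½mv² = ½kx²
x = v√(m/k) = 6.14 × √(3.11/3760) = 0.1766 m

x = 0.177 m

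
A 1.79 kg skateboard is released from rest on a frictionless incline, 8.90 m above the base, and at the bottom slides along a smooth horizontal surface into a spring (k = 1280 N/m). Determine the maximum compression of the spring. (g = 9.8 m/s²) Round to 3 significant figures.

At max compression the skateboard is momentarily at rest: mgh = ½kx²
x = √(2mgh/k) = √(2 × 1.79 × 9.8 × 8.90 / 1280) = 0.4939 m

x = 0.494 m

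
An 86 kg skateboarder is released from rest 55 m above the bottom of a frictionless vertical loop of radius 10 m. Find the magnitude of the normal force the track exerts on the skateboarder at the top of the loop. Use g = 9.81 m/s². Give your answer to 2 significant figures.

Energy from release to top (height 2r): mgh = ½mv_top² + mg(2r)
v_top² = 2g(h − 2r) = 2(9.81)(55 − 20.00) = 686.70 m²/s²
At the top, both N and weight point toward the centre: N + mg = mv_top²/r
N = m(v_top²/r − g) = 86(686.70/10 − 9.81) = 5062 N

N = 5100 N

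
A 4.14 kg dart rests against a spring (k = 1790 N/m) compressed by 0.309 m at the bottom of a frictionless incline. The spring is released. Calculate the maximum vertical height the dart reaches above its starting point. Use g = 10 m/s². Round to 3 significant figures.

Energy conservation from release to the highest point: ½kx² = mgh
h = kx²/(2mg) = (1790)(0.309)²/(2 × 4.14 × 10) = 2.064 m

h = 2.06 m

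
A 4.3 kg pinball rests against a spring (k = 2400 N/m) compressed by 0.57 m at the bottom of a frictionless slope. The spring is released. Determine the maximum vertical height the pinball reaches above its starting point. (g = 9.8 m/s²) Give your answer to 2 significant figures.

Energy conservation from release to the highest point: ½kx² = mgh
h = kx²/(2mg) = (2400)(0.57)²/(2 × 4.3 × 9.8) = 9.252 m

h = 9.3 m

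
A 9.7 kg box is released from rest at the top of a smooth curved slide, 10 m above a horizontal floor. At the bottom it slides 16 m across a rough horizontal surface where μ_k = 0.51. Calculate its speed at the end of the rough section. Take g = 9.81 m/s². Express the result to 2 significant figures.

v = 6.0 m/s

Applying the work–energy principle:
mgh = ½mv² + μ_k m g d
W_f = μ_k mg d = (0.51)(9.7)(9.81)(16) = 776.5 J
½mv² = mgh − W_f = 951.57 − 776.5 = 175.09 J
v = √(2 × 175.09/9.7) = 6.008 m/s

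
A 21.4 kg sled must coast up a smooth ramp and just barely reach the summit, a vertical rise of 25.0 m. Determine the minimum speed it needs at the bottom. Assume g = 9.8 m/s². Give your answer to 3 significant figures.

At the top it is momentarily at rest, so all KE converts to PE: ½mv² = mgh
v = √(2gh) = √(2 × 9.8 × 25.0) = 22.14 m/s

v = 22.1 m/s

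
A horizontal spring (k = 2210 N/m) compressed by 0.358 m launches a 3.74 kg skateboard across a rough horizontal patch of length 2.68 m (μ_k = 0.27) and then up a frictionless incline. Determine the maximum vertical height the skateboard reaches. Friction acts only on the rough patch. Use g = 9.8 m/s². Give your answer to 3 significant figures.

h = 3.14 m

Spring energy: E₀ = ½kx² = ½(2210)(0.358)² = 141.62 J
Friction: W_f = μ_k mg d = (0.27)(3.74)(9.8)(2.68) = 26.52 J
Energy at base of ramp: E = 141.62 − 26.52 = 115.10 J
At max height all remaining energy is PE: mgh = E ⇒ h = E/(mg) = 115.10/(3.74 × 9.8) = 3.140 m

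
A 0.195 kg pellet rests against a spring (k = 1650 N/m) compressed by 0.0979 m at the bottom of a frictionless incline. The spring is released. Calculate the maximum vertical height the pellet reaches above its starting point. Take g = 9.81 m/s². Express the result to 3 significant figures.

h = 4.13 m

Energy conservation from release to the highest point: ½kx² = mgh
h = kx²/(2mg) = (1650)(0.0979)²/(2 × 0.195 × 9.81) = 4.133 m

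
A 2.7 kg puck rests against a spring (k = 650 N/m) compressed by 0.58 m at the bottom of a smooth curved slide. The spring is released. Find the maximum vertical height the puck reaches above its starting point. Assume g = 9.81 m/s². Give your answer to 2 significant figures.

h = 4.1 m

At maximum height the puck is at rest, so ½kx² = mgh
h = kx²/(2mg) = (650)(0.58)²/(2 × 2.7 × 9.81) = 4.128 m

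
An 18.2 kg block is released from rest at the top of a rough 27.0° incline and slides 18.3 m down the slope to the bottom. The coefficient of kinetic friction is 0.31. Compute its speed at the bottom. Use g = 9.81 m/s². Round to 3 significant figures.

v = 7.99 m/s

Taking the bottom as reference, mgh = ½mv² + μ_k N L with h = L sinθ, N = mg cosθ:
mgh = mgL sinθ = (18.2)(9.81)(18.3)sin27.0° = 1483.3 J
W_f = μ_k mg cosθ · L = (0.31)(18.2)(9.81)cos27.0°·18.3 = 902.5 J
½mv² = 1483.3 − 902.5 = 580.86 J
v = √(2 × 580.86/18.2) = 7.989 m/s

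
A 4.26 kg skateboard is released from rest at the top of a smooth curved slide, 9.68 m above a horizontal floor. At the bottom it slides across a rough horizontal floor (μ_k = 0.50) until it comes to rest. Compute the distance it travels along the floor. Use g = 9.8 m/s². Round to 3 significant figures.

Applying the work–energy principle:
At rest all PE has been dissipated by friction: mgh = μ_k m g d
d = h/μ_k = 9.68/0.50 = 19.36 m

d = 19.4 m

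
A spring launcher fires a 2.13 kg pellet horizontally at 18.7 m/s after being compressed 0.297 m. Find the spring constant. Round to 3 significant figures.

k = 8440 N/m

Energy stored in the spring equals the launch KE: ½kx² = ½mv²
k = mv²/x² = (2.13)(18.7)²/(0.297)² = 8444 N/m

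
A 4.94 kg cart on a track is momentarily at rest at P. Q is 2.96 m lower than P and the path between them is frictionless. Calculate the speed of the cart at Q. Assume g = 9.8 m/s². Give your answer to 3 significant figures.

v = 7.62 m/s

Equating total energy at the two states: mgh = ½mv²
v = √(2gh) = √(2 × 9.8 × 2.96) = √58.016 = 7.617 m/s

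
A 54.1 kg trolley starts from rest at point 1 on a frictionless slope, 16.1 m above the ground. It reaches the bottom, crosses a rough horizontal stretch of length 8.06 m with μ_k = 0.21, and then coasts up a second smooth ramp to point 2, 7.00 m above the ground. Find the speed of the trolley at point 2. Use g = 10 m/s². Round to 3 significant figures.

Energy at 1: mgh₁ = (54.1)(10)(16.1) = 8710.1 J
Friction loss: W_f = μ_k mg d = 915.7 J
At 2: ½mv² + mgh₂ = mgh₁ − W_f
½mv² = 8710.1 − 915.7 − 3787.0 = 4007.4 J
v = √(2 × 4007.4/54.1) = 12.17 m/s

v = 12.2 m/s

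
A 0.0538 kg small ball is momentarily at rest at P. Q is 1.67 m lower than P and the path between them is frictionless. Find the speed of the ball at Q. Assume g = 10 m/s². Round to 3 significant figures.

v = 5.78 m/s

Energy conservation between the two points: mgh = ½mv²
v = √(2gh) = √(2 × 10 × 1.67) = √33.400 = 5.779 m/s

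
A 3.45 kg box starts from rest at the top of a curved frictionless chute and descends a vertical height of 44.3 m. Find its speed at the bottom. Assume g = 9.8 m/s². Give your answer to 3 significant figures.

v = 29.5 m/s

Equating total energy at the two states: mgh = ½mv²
v = √(2gh) = √(2 × 9.8 × 44.3) = √868.28 = 29.47 m/s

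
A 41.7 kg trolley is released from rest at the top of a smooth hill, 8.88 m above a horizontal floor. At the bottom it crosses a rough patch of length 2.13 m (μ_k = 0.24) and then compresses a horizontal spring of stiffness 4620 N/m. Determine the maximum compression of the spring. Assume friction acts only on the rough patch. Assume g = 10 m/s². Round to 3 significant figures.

x = 1.23 m

Initial energy: E₁ = mgh = (41.7)(10)(8.88) = 3703.0 J
Friction removes W_f = μ_k mg d = (0.24)(41.7)(10)(2.13) = 213.2 J
Energy reaching the spring: E = 3703.0 − 213.2 = 3489.8 J
At max compression ½kx² = E ⇒ x = √(2E/k) = √(2 × 3489.8/4620) = 1.229 m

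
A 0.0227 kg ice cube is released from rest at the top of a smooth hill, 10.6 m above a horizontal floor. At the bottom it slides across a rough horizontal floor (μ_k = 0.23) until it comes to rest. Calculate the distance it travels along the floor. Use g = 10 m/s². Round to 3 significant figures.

d = 46.1 m

Energy bookkeeping (friction removes W_f = μ_k N d):
At rest all PE has been dissipated by friction: mgh = μ_k m g d
d = h/μ_k = 10.6/0.23 = 46.09 m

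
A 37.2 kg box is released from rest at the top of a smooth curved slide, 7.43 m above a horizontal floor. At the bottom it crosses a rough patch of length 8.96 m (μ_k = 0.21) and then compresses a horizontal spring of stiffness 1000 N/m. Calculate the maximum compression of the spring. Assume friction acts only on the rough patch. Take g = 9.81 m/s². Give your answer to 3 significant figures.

Initial energy: E₁ = mgh = (37.2)(9.81)(7.43) = 2711.4 J
Friction removes W_f = μ_k mg d = (0.21)(37.2)(9.81)(8.96) = 686.7 J
Energy reaching the spring: E = 2711.4 − 686.7 = 2024.8 J
At max compression ½kx² = E ⇒ x = √(2E/k) = √(2 × 2024.8/1000) = 2.012 m

x = 2.01 m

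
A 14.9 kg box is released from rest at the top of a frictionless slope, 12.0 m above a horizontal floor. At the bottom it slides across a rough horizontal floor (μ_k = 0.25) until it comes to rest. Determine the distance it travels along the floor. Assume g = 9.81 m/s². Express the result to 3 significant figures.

d = 48.0 m

Energy at the top = energy at the end + work done against friction:
At rest all PE has been dissipated by friction: mgh = μ_k m g d
d = h/μ_k = 12.0/0.25 = 48.00 m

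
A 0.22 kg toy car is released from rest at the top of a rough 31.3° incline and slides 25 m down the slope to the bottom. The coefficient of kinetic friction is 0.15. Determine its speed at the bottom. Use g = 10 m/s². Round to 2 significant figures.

Taking the bottom as reference, mgh = ½mv² + μ_k N L with h = L sinθ, N = mg cosθ:
mgh = mgL sinθ = (0.22)(10)(25)sin31.3° = 28.574 J
W_f = μ_k mg cosθ · L = (0.15)(0.22)(10)cos31.3°·25 = 7.049 J
½mv² = 28.574 − 7.049 = 21.524 J
v = √(2 × 21.524/0.22) = 13.99 m/s

v = 14 m/s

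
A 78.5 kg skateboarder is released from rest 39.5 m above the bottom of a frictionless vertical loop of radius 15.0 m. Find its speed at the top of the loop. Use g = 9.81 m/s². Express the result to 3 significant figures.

v = 13.7 m/s

Energy conservation: mgh = ½mv_top² + mg(2r)
v_top² = 2g(h − 2r) = 2(9.81)(39.5 − 30.00) = 186.4
v_top = 13.65 m/s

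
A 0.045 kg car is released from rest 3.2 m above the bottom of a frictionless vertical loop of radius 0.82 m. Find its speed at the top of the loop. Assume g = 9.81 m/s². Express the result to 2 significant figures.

v = 5.5 m/s

Energy conservation: mgh = ½mv_top² + mg(2r)
v_top² = 2g(h − 2r) = 2(9.81)(3.2 − 1.640) = 30.61
v_top = 5.532 m/s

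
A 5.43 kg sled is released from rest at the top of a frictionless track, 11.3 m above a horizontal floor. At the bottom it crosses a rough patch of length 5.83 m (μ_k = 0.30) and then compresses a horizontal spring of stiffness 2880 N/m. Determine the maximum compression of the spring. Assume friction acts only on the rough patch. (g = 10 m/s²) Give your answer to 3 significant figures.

Initial energy: E₁ = mgh = (5.43)(10)(11.3) = 613.59 J
Friction removes W_f = μ_k mg d = (0.30)(5.43)(10)(5.83) = 94.97 J
Energy reaching the spring: E = 613.59 − 94.97 = 518.62 J
At max compression ½kx² = E ⇒ x = √(2E/k) = √(2 × 518.62/2880) = 0.6001 m

x = 0.600 m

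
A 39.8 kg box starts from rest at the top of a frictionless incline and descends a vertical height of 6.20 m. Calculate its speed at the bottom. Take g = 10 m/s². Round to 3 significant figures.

v = 11.1 m/s

Equating total energy at the two states: mgh = ½mv²
v = √(2gh) = √(2 × 10 × 6.20) = √124.00 = 11.14 m/s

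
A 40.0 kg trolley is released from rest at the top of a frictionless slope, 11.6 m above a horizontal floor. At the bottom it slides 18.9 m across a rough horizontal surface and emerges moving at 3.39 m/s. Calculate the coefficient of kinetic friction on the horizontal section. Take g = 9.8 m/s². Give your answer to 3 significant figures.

μ_k = 0.583

Applying the work–energy principle:
mgh = ½mv² + μ_k m g d
mgh = 4547.2 J; ½mv² = 229.84 J
W_f = 4547.2 − 229.84 = 4317 J
μ_k = W_f/(mg·d) = 4317/(392.0 × 18.9) = 0.5827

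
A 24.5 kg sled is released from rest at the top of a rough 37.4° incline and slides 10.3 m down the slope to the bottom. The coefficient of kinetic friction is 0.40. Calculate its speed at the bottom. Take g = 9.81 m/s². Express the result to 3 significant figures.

Taking the bottom as reference, mgh = ½mv² + μ_k N L with h = L sinθ, N = mg cosθ:
mgh = mgL sinθ = (24.5)(9.81)(10.3)sin37.4° = 1503.6 J
W_f = μ_k mg cosθ · L = (0.40)(24.5)(9.81)cos37.4°·10.3 = 786.6 J
½mv² = 1503.6 − 786.6 = 716.95 J
v = √(2 × 716.95/24.5) = 7.650 m/s

v = 7.65 m/s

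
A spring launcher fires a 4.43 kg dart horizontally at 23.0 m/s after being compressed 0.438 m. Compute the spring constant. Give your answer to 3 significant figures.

k = 12200 N/m

½kx² = ½mv²
k = mv²/x² = (4.43)(23.0)²/(0.438)² = 12215 N/m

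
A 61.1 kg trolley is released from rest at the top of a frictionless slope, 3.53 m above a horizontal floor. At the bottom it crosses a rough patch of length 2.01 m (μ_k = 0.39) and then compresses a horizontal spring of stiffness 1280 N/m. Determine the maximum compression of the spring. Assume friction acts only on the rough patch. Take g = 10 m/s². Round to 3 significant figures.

Initial energy: E₁ = mgh = (61.1)(10)(3.53) = 2156.8 J
Friction removes W_f = μ_k mg d = (0.39)(61.1)(10)(2.01) = 479.0 J
Energy reaching the spring: E = 2156.8 − 479.0 = 1677.9 J
At max compression ½kx² = E ⇒ x = √(2E/k) = √(2 × 1677.9/1280) = 1.619 m

x = 1.62 m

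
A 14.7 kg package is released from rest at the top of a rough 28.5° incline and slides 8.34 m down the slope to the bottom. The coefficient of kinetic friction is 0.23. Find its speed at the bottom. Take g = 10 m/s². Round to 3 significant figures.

v = 6.77 m/s

Taking the bottom as reference, mgh = ½mv² + μ_k N L with h = L sinθ, N = mg cosθ:
mgh = mgL sinθ = (14.7)(10)(8.34)sin28.5° = 584.99 J
W_f = μ_k mg cosθ · L = (0.23)(14.7)(10)cos28.5°·8.34 = 247.8 J
½mv² = 584.99 − 247.8 = 337.18 J
v = √(2 × 337.18/14.7) = 6.773 m/s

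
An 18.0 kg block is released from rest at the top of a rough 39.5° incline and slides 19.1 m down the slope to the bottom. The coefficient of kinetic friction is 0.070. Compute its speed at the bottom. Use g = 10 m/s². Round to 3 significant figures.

Energy: mgh = ½mv² + W_f, with h = L sinθ and W_f = μ_k (mg cosθ) L
mgh = mgL sinθ = (18.0)(10)(19.1)sin39.5° = 2186.8 J
W_f = μ_k mg cosθ · L = (0.070)(18.0)(10)cos39.5°·19.1 = 185.7 J
½mv² = 2186.8 − 185.7 = 2001.1 J
v = √(2 × 2001.1/18.0) = 14.91 m/s

v = 14.9 m/s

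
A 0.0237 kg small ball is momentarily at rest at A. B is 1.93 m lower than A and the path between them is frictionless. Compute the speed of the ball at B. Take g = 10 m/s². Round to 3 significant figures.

By conservation of mechanical energy, mgh = ½mv²
v = √(2gh) = √(2 × 10 × 1.93) = √38.600 = 6.213 m/s

v = 6.21 m/s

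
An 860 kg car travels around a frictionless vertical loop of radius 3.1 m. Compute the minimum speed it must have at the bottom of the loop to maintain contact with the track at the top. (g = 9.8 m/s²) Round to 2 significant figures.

At the top: mg = mv_top²/r ⇒ v_top² = gr = 30.38 m²/s²
Energy from bottom to top (height 2r): ½mv_bot² = ½mv_top² + mg(2r)
v_bot² = gr + 4gr = 5gr = 151.9
v_bot = √(5gr) = 12.32 m/s

v = 12 m/s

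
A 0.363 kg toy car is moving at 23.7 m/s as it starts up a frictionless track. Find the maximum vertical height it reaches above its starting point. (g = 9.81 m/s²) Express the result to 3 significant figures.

By energy conservation, ½mv² = mgh
h = v²/(2g) = 23.7²/(2 × 9.81) = 28.63 m

h = 28.6 m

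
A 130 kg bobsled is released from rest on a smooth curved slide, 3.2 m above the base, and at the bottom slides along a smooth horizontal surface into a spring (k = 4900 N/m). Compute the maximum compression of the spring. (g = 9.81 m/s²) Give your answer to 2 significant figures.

Gravitational PE at the top equals spring PE at max compression: mgh = ½kx²
x = √(2mgh/k) = √(2 × 130 × 9.81 × 3.2 / 4900) = 1.291 m

x = 1.3 m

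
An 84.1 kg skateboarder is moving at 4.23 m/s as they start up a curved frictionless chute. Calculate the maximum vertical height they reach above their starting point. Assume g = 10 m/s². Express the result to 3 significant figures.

h = 0.895 m

Setting KE at the bottom equal to PE gained: ½mv² = mgh
h = v²/(2g) = 4.23²/(2 × 10) = 0.8946 m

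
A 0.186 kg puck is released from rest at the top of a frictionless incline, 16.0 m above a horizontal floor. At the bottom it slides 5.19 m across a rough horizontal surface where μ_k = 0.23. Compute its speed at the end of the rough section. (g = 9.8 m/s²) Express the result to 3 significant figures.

Applying the work–energy principle:
mgh = ½mv² + μ_k m g d
W_f = μ_k mg d = (0.23)(0.186)(9.8)(5.19) = 2.176 J
½mv² = mgh − W_f = 29.165 − 2.176 = 26.989 J
v = √(2 × 26.989/0.186) = 17.04 m/s

v = 17.0 m/s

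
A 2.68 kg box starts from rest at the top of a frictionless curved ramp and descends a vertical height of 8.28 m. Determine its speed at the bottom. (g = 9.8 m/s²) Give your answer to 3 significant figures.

Equating total energy at the two states: mgh = ½mv²
v = √(2gh) = √(2 × 9.8 × 8.28) = √162.29 = 12.74 m/s

v = 12.7 m/s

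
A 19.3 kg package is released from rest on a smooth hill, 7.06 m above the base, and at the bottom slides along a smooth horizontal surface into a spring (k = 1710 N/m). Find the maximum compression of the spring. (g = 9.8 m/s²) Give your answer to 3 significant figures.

x = 1.25 m

At max compression the package is momentarily at rest: mgh = ½kx²
x = √(2mgh/k) = √(2 × 19.3 × 9.8 × 7.06 / 1710) = 1.250 m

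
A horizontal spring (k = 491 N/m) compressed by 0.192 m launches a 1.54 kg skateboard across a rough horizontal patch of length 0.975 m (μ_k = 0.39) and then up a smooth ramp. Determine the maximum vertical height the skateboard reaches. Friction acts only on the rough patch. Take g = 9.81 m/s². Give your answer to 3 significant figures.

Spring energy: E₀ = ½kx² = ½(491)(0.192)² = 9.0501 J
Friction: W_f = μ_k mg d = (0.39)(1.54)(9.81)(0.975) = 5.745 J
Energy at base of ramp: E = 9.0501 − 5.745 = 3.3055 J
At max height all remaining energy is PE: mgh = E ⇒ h = E/(mg) = 3.3055/(1.54 × 9.81) = 0.2188 m

h = 0.219 m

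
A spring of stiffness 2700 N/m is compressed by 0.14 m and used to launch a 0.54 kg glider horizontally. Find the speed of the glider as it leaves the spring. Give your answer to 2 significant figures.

The glider leaves the spring when the spring is at natural length, so ½kx² = ½mv²
v = x√(k/m) = 0.14 × √(2700/0.54) = 9.899 m/s

v = 9.9 m/s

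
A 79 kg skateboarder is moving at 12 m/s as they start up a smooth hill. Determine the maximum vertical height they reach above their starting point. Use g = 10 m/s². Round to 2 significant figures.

h = 7.2 m

By energy conservation, ½mv² = mgh
h = v²/(2g) = 12²/(2 × 10) = 7.200 m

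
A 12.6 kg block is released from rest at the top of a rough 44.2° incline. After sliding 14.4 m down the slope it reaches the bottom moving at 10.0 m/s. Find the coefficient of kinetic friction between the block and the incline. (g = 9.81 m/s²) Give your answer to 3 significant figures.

Energy balance down the incline: mg L sinθ − ½mv² = μ_k (mg cosθ) L
mgL sinθ = 1240.9 J; ½mv² = 630.00 J
W_f = 1240.9 − 630.00 = 610.9 J
μ_k = W_f/(mg cosθ · L) = 610.9/(88.61 × 14.4) = 0.4787

μ_k = 0.479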